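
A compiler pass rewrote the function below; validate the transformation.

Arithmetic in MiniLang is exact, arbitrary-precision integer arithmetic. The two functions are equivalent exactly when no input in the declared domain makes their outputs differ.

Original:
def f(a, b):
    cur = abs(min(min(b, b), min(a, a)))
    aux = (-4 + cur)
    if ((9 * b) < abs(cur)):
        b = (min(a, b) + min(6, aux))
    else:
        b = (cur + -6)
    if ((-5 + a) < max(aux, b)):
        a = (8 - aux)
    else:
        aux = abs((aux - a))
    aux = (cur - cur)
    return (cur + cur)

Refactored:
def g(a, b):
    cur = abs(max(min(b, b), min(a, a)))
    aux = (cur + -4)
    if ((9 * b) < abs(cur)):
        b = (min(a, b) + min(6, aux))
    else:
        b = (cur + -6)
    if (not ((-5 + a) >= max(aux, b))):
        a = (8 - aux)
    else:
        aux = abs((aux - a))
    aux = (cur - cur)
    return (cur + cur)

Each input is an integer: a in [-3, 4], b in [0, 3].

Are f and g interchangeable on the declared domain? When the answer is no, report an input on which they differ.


The rewrite breaks on a=-3, b=0, where the results are 6 and 0.
f: cur=3, then aux=-1, then ((9 * b) < abs(cur)) is true, then b=-4, then ((-5 + a) < max(aux, b)) is true, then a=9, then aux=0, then returns 6
g: cur=0, then aux=-4, then ((9 * b) < abs(cur)) is false, then b=-6, then (not ((-5 + a) >= max(aux, b))) is true, then a=12, then aux=0, then returns 0
verdict: not equivalent; witness: a=-3, b=0


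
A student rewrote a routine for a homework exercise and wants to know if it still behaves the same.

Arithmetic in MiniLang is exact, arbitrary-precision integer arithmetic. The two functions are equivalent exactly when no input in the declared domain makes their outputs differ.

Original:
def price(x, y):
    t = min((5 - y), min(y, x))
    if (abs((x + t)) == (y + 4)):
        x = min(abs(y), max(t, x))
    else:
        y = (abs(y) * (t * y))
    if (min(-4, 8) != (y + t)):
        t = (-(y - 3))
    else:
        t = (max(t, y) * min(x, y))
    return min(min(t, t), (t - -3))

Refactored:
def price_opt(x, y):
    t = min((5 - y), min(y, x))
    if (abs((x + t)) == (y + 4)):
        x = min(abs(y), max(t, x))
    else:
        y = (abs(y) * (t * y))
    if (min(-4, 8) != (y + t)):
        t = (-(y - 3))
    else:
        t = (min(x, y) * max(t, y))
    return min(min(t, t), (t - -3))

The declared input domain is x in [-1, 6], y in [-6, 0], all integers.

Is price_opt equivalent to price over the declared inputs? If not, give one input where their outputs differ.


Although same computation, different form, 56/56 inputs agree.
verdict: equivalent


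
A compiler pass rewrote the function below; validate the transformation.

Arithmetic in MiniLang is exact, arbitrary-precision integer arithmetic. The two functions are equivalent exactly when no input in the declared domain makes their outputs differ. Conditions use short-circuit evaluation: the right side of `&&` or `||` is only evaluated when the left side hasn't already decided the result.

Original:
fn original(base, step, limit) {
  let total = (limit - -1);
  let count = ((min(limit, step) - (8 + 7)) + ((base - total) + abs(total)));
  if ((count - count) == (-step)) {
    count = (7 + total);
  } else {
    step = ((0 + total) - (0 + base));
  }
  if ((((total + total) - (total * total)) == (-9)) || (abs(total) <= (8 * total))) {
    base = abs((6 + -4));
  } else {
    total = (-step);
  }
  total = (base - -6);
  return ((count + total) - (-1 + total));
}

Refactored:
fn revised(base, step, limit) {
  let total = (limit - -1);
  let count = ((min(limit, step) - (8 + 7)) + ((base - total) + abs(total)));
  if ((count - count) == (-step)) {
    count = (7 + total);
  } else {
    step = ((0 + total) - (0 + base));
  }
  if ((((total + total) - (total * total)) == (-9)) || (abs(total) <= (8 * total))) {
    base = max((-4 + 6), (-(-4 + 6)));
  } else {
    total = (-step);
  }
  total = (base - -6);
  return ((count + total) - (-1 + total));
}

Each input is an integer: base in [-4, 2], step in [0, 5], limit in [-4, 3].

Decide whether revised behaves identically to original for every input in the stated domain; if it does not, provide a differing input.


Differences: arithmetic usage differs; and min/max/abs usage differs; and constant usage differs — yet all 336 inputs agree.
verdict: equivalent


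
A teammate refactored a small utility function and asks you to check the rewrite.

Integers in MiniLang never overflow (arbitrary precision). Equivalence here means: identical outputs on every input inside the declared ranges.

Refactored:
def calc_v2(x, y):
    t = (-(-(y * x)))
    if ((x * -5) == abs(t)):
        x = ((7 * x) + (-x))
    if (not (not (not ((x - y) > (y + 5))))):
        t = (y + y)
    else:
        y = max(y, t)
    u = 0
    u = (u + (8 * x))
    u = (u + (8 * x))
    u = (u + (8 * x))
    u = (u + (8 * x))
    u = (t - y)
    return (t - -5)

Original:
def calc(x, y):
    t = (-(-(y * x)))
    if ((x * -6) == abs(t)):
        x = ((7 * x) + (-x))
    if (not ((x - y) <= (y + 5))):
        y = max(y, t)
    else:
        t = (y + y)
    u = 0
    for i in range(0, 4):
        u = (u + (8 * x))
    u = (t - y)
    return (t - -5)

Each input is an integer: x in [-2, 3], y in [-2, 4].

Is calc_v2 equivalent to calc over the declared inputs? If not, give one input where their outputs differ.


Equivalent. Although `-6` became `-5`, no input in the stated domain can expose it.
An exhaustive pass over the 42 declared inputs shows identical outputs.
One worked example (x=0, y=4) — calc: t becomes 0; next ((x * -6) == abs(t)) evaluates to true; next x becomes 0; next (not ((x - y) <= (y + 5))) evaluates to false; next t becomes 8; next u becomes 0; next at i=0:; next u becomes 0; next at i=1:; next u becomes 0; next at i=2:; next u becomes 0; next at i=3:; next u becomes 0; next u becomes 4; next final value 13; calc_v2: t becomes 0; next ((x * -5) == abs(t)) evaluates to true; next x becomes 0; next (not (not (not ((x - y) > (y + 5))))) evaluates to true; next t becomes 8; next u becomes 0; next u becomes 0; next u becomes 0; next u becomes 0; next u becomes 0; next u becomes 4; next final value 13; agreement on 13.
verdict: equivalent


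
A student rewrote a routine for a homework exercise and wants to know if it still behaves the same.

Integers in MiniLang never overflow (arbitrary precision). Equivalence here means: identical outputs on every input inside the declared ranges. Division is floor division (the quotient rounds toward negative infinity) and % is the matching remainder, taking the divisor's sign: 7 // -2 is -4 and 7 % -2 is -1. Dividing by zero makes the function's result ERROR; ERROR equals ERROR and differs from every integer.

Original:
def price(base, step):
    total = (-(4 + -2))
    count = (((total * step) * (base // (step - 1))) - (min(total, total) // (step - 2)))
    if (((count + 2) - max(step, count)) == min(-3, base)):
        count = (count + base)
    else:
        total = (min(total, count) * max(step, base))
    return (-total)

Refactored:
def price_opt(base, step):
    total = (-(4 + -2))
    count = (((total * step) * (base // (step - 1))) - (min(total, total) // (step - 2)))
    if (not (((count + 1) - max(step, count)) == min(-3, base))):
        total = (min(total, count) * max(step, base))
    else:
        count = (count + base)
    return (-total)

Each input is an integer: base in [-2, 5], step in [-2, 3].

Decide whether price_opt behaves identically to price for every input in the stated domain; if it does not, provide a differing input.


Consider the input base=5, step=-1.
price: total := -2 | count := -6 | (((count + 2) - max(step, count)) == min(-3, base)): true | count := -1 | result 2
price_opt: total := -2 | count := -6 | (not (((count + 1) - max(step, count)) == min(-3, base))): true | total := -30 | result 30
2 vs 30 — the two versions disagree here.
verdict: not equivalent; witness: base=5, step=-1


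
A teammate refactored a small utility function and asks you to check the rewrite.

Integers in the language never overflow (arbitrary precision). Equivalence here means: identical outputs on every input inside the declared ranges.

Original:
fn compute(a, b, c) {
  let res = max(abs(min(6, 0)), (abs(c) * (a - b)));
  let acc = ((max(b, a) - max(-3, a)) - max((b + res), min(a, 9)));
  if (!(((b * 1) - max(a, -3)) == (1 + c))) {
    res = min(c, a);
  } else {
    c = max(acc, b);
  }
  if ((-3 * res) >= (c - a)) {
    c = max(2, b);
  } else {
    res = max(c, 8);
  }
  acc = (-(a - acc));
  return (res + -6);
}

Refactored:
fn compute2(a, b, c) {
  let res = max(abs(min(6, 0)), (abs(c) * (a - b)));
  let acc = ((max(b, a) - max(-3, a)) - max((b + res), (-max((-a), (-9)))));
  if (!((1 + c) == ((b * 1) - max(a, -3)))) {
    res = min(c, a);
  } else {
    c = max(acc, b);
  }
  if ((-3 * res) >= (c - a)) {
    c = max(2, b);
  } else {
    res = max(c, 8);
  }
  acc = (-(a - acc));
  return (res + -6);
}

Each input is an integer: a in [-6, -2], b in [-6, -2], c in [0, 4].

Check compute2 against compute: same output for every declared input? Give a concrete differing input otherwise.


Side by side, the visible changes include: min/max/abs usage differs.
Tracing a=-2, b=-3, c=2: compute: res=2, then acc=1, then (!(((b * 1) - max(a, -3)) == (1 + c))) is true, then res=-2, then ((-3 * res) >= (c - a)) is true, then c=2, then acc=3, then returns -8 | compute2: res=2, then acc=1, then (!((1 + c) == ((b * 1) - max(a, -3)))) is true, then res=-2, then ((-3 * res) >= (c - a)) is true, then c=2, then acc=3, then returns -8 — matching result -8.
Every one of the 125 inputs gives matching results.
verdict: equivalent


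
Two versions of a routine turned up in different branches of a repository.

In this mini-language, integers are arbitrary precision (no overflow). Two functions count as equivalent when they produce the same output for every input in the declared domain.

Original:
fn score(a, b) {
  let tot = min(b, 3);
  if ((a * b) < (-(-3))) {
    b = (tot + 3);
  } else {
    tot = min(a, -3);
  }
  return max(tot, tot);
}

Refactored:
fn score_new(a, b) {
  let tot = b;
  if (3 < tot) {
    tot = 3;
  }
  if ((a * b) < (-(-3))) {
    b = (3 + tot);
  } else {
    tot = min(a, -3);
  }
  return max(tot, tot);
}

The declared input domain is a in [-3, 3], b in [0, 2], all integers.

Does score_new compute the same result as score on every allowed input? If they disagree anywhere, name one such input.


Behavior is preserved: although comparison usage differs, statement counts differ, constant usage differs, min/max/abs usage differs, branching structure differs, the outputs never diverge.
Spot check at a=2, b=2 — score: tot = 2; ((a * b) < (-(-3))) -> false; tot = -3; return -3. score_new: tot = 2; (3 < tot) -> false; ((a * b) < (-(-3))) -> false; tot = -3; return -3. Both give -3.
Every one of the 21 inputs gives matching results.
verdict: equivalent


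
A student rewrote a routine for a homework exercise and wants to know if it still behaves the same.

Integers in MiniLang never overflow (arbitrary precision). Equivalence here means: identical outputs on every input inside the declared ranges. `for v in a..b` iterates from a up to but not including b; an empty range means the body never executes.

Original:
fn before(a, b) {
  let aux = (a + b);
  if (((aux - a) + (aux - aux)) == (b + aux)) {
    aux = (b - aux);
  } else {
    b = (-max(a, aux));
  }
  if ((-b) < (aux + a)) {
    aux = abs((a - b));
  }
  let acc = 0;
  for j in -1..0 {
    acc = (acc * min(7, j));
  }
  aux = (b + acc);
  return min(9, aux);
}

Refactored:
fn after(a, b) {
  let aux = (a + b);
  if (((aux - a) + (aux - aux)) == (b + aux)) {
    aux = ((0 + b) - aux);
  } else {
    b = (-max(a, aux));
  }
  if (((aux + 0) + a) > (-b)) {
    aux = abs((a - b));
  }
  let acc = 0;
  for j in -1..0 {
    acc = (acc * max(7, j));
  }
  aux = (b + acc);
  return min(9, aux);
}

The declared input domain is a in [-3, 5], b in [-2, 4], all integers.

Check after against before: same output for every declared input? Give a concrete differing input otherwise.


Equivalent. Although `min(7, j)` became `max(7, j)`, no input in the stated domain can expose it.
Sweeping the whole domain (63 inputs) finds no disagreement.
Spot check at a=-1, b=2 — before: aux = 1; (((aux - a) + (aux - aux)) == (b + aux)) -> false; b = -1; ((-b) < (aux + a)) -> false; acc = 0; [j=-1]; acc = 0; aux = -1; return -1. after: aux = 1; (((aux - a) + (aux - aux)) == (b + aux)) -> false; b = -1; (((aux + 0) + a) > (-b)) -> false; acc = 0; [j=-1]; acc = 0; aux = -1; return -1. Both give -1.
verdict: equivalent


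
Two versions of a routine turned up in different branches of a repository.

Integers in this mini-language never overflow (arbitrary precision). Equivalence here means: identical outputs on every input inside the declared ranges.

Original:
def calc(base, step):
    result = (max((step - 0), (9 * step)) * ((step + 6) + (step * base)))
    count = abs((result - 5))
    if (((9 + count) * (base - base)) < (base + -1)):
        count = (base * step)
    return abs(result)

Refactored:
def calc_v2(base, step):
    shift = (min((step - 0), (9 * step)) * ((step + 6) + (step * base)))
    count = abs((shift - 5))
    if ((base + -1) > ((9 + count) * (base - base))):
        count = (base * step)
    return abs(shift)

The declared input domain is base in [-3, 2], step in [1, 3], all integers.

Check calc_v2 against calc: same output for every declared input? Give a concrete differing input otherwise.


These are not equivalent — on base=-3, step=1 the outputs split (36 vs 4).
calc: result becomes 36; next count becomes 31; next (((9 + count) * (base - base)) < (base + -1)) evaluates to false; next final value 36
calc_v2: shift becomes 4; next count becomes 1; next ((base + -1) > ((9 + count) * (base - base))) evaluates to false; next final value 4
verdict: not equivalent; witness: base=-3, step=1


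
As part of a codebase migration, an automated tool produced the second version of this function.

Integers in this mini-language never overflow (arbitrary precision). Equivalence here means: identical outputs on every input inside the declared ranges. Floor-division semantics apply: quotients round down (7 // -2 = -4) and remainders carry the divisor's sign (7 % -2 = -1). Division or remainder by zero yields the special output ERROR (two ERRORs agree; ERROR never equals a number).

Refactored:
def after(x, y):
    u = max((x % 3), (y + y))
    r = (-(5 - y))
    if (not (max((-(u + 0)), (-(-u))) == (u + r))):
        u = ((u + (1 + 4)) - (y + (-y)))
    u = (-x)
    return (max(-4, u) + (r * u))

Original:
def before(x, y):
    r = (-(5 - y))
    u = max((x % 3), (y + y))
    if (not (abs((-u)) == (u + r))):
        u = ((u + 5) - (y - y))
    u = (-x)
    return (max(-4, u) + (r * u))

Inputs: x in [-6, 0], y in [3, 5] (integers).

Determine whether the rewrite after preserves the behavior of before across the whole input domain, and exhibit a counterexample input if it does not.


Although arithmetic usage differs; and min/max/abs usage differs; and constant usage differs, 21/21 inputs agree.
verdict: equivalent


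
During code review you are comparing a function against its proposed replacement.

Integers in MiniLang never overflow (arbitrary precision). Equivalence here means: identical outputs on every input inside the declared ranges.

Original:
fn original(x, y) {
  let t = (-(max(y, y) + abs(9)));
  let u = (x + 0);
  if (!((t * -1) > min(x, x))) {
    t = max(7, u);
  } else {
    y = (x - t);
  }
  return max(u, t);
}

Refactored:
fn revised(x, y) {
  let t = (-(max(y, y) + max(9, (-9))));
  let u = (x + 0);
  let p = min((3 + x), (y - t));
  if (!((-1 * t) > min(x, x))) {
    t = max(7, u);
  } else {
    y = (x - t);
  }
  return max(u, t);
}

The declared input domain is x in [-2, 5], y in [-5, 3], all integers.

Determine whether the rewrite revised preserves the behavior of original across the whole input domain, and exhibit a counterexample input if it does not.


Behavior is preserved: although statement counts differ, and constant usage differs, and min/max/abs usage differs, and arithmetic usage differs, and local variable names differ, the outputs never diverge.
As a probe, take x=2, y=-3: original runs t := -6 | u := 2 | (!((t * -1) > min(x, x))): false | y := 8 | result 2; revised runs t := -6 | u := 2 | p := 3 | (!((-1 * t) > min(x, x))): false | y := 8 | result 2; both end at 2.
Sweeping the whole domain (72 inputs) finds no disagreement.
verdict: equivalent


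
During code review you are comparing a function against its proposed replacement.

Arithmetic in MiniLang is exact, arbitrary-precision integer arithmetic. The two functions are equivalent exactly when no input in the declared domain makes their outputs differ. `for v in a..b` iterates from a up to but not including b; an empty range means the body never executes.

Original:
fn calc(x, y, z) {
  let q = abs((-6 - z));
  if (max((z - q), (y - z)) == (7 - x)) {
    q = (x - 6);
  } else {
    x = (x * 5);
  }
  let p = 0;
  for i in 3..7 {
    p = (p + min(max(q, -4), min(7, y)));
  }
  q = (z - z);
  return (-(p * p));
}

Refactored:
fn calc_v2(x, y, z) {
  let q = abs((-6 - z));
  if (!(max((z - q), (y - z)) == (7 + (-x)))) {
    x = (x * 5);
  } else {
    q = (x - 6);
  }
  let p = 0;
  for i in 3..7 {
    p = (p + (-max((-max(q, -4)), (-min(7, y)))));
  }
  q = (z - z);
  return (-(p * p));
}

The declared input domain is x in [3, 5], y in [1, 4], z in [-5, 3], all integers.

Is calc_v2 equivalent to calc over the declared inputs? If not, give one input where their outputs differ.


The two versions differ — the changes include min/max/abs usage differs; arithmetic usage differs; boolean connective usage differs.
Tracing x=5, y=4, z=-3: calc: q = 3; (max((z - q), (y - z)) == (7 - x)) -> false; x = 25; p = 0; [i=3]; p = 3; [i=4]; p = 6; [i=5]; p = 9; [i=6]; p = 12; q = 0; return -144 | calc_v2: q = 3; (!(max((z - q), (y - z)) == (7 + (-x)))) -> true; x = 25; p = 0; [i=3]; p = 3; [i=4]; p = 6; [i=5]; p = 9; [i=6]; p = 12; q = 0; return -144 — matching result -144.
Sweeping the whole domain (108 inputs) finds no disagreement.
verdict: equivalent


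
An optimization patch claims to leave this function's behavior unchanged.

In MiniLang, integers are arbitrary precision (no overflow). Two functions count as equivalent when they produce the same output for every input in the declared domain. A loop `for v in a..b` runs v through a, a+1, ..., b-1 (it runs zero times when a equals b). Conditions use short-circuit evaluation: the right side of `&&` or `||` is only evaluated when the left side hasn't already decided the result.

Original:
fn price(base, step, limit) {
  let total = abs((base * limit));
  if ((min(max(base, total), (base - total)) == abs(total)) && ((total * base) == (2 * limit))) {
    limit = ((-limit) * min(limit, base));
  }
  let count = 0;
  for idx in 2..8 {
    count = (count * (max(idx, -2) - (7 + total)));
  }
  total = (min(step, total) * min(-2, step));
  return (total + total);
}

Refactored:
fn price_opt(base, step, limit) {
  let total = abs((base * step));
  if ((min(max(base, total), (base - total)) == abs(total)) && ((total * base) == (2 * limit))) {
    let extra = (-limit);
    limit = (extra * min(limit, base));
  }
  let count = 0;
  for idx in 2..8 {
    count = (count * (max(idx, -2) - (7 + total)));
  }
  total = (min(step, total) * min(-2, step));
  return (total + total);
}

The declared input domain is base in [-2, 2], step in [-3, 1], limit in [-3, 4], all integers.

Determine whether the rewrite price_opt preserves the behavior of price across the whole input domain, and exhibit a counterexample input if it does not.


Evaluate both at base=-2, step=1, limit=0.
price: total becomes 0; next ((min(max(base, total), (base - total)) == abs(total)) && ((total * base) == (2 * limit))) evaluates to false; next count becomes 0; next at idx=2:; next count becomes 0; next at idx=3:; next count becomes 0; next at idx=4:; next count becomes 0; next at idx=5:; next count becomes 0; next at idx=6:; next count becomes 0; next at idx=7:; next count becomes 0; next total becomes 0; next final value 0
price_opt: total becomes 2; next ((min(max(base, total), (base - total)) == abs(total)) && ((total * base) == (2 * limit))) evaluates to false; next count becomes 0; next at idx=2:; next count becomes 0; next at idx=3:; next count becomes 0; next at idx=4:; next count becomes 0; next at idx=5:; next count becomes 0; next at idx=6:; next count becomes 0; next at idx=7:; next count becomes 0; next total becomes -2; next final value -4
0 != -4, so the rewrite changes behavior.
verdict: not equivalent; witness: base=-2, step=1, limit=0


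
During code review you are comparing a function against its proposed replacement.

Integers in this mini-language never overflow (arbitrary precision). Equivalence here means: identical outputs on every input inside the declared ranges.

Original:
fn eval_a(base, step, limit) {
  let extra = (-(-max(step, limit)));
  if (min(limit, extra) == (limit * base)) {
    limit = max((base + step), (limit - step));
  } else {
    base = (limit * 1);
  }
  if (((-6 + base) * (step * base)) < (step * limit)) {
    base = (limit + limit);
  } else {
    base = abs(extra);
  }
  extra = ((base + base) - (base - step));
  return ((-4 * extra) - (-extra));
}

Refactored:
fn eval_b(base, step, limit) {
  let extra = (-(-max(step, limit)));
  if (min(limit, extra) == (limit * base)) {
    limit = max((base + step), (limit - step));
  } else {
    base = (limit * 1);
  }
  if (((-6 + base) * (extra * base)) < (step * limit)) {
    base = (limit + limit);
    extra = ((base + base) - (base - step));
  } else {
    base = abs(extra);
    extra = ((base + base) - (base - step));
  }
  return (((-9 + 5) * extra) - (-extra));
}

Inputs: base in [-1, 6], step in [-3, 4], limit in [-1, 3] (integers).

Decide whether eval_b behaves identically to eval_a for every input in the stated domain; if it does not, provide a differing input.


Input base=-1, step=-3, limit=0: -9 from eval_a versus 9 from eval_b.
verdict: not equivalent; witness: base=-1, step=-3, limit=0


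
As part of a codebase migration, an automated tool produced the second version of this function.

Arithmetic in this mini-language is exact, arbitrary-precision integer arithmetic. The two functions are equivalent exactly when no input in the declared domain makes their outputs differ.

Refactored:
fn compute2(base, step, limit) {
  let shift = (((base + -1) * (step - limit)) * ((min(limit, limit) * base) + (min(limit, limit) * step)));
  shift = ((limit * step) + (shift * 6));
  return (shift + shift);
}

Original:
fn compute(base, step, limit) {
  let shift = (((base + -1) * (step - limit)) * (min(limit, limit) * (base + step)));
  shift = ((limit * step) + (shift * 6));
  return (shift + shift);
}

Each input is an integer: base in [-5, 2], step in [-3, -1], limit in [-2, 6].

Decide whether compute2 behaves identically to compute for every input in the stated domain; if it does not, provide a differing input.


Changes here: arithmetic usage differs; and min/max/abs usage differs; the full 216-point sweep finds no disagreement.
verdict: equivalent


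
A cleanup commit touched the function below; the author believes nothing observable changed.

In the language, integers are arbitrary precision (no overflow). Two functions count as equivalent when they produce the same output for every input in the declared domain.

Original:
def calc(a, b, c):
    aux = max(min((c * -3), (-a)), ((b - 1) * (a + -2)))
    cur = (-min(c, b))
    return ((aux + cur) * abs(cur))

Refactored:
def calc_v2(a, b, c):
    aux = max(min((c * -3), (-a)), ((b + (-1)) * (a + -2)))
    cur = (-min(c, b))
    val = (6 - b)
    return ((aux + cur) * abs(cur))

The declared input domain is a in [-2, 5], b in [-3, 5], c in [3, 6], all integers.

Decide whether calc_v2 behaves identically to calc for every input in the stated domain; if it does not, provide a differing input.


Beyond behavior-preserving changes, the revision adds an assignment to `val` whose value nothing reads; all 288 inputs agree.
verdict: equivalent


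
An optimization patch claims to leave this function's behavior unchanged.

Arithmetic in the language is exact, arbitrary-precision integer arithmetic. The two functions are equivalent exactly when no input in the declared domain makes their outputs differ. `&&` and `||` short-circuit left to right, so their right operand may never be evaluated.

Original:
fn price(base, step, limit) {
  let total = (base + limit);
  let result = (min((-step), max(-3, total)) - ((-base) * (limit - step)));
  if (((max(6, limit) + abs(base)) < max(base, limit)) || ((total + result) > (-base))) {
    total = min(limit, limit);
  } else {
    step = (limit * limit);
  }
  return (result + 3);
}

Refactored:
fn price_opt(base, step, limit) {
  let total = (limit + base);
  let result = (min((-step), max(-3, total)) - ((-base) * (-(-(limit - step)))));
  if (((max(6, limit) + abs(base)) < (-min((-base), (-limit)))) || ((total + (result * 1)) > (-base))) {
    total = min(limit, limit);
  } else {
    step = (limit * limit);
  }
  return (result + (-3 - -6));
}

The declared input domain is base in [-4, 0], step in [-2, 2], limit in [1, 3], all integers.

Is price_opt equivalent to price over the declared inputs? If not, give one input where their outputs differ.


Changes here: arithmetic usage differs, plus min/max/abs usage differs, plus constant usage differs; the full 75-point sweep finds no disagreement.
verdict: equivalent


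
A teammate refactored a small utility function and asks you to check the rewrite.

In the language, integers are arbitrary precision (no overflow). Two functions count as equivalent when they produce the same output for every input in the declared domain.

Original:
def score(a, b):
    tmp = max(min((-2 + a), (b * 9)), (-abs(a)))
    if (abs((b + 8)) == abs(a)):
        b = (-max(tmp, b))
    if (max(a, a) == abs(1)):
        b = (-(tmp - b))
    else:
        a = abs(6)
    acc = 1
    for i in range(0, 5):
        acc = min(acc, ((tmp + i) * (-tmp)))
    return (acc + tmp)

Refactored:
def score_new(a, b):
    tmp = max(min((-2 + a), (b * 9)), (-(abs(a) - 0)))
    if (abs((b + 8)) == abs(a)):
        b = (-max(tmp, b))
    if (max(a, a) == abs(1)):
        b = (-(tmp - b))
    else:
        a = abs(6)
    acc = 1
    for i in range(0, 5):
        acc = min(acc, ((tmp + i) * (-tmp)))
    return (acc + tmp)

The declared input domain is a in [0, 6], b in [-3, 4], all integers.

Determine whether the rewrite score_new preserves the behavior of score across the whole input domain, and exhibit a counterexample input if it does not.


Although arithmetic usage differs; and constant usage differs, 56/56 inputs agree.
verdict: equivalent


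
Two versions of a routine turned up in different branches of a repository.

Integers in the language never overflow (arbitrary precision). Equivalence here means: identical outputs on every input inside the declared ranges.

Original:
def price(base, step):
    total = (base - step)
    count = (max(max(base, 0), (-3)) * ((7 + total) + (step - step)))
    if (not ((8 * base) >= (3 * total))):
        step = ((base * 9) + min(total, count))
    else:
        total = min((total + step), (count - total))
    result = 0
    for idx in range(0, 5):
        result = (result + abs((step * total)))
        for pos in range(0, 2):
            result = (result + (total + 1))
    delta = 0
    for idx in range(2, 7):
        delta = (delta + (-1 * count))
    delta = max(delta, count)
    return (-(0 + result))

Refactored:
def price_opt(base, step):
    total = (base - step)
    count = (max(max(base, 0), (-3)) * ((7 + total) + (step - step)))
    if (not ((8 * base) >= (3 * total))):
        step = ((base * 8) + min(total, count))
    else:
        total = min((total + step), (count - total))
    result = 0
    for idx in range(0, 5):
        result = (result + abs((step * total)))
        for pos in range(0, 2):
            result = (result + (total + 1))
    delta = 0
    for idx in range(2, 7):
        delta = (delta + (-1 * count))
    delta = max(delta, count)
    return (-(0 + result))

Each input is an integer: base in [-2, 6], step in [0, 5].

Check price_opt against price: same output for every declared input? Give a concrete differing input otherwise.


Evaluate both at base=-2, step=0.
price: total=-2, then count=0, then (not ((8 * base) >= (3 * total))) is true, then step=-20, then result=0, then (idx=0), then result=40, then (pos=0), then result=39, then (pos=1), then result=38, then (idx=1), then result=78, then (pos=0), then result=77, then (pos=1), then result=76, then (idx=2), then result=116, then (pos=0), then result=115, then (pos=1), then result=114, then (idx=3), then result=154, then (pos=0), then result=153, then (pos=1), then result=152, then (idx=4), then result=192, then (pos=0), then result=191, then (pos=1), then result=190, then delta=0, then (idx=2), then delta=0, then (idx=3), then delta=0, then (idx=4), then delta=0, then (idx=5), then delta=0, then (idx=6), then delta=0, then delta=0, then returns -190
price_opt: total=-2, then count=0, then (not ((8 * base) >= (3 * total))) is true, then step=-18, then result=0, then (idx=0), then result=36, then (pos=0), then result=35, then (pos=1), then result=34, then (idx=1), then result=70, then (pos=0), then result=69, then (pos=1), then result=68, then (idx=2), then result=104, then (pos=0), then result=103, then (pos=1), then result=102, then (idx=3), then result=138, then (pos=0), then result=137, then (pos=1), then result=136, then (idx=4), then result=172, then (pos=0), then result=171, then (pos=1), then result=170, then delta=0, then (idx=2), then delta=0, then (idx=3), then delta=0, then (idx=4), then delta=0, then (idx=5), then delta=0, then (idx=6), then delta=0, then delta=0, then returns -170
-190 vs -170 — the two versions disagree here.
verdict: not equivalent; witness: base=-2, step=0


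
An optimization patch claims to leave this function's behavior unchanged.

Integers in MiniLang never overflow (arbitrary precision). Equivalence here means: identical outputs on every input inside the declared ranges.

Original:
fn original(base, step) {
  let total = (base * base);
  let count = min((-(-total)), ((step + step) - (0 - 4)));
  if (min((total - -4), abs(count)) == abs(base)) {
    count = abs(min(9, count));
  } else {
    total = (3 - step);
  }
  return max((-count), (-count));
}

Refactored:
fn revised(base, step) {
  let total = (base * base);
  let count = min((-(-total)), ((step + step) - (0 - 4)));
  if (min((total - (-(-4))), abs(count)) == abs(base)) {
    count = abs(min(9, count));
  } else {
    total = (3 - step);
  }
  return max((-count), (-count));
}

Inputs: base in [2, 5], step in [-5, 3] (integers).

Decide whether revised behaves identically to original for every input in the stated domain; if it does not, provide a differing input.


Not equivalent: base=2, step=-3 separates them (-2 vs 2).
original: total = 4; count = -2; (min((total - -4), abs(count)) == abs(base)) -> true; count = 2; return -2
revised: total = 4; count = -2; (min((total - (-(-4))), abs(count)) == abs(base)) -> false; total = 6; return 2
verdict: not equivalent; witness: base=2, step=-3


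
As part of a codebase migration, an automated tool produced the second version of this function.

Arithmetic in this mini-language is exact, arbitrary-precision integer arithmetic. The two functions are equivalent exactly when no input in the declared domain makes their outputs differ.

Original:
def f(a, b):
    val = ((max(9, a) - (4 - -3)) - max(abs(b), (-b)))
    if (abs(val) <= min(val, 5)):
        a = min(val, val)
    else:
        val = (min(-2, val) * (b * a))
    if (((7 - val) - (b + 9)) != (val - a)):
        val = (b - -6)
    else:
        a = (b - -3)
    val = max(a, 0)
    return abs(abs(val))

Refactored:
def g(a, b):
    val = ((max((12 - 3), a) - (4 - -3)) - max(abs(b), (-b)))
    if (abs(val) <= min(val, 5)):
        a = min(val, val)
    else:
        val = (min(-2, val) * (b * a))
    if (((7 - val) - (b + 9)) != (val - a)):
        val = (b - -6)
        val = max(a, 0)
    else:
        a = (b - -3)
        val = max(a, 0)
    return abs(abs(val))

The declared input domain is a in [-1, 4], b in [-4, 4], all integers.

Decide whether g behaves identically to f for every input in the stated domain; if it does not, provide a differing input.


Comparing the listings, the differences include: statement counts differ, plus constant usage differs, plus arithmetic usage differs, plus min/max/abs usage differs.
Spot check at a=4, b=-3 — f: val = -1; (abs(val) <= min(val, 5)) -> false; val = 24; (((7 - val) - (b + 9)) != (val - a)) -> true; val = 3; val = 4; return 4. g: val = -1; (abs(val) <= min(val, 5)) -> false; val = 24; (((7 - val) - (b + 9)) != (val - a)) -> true; val = 3; val = 4; return 4. Both give 4.
Every one of the 54 inputs gives matching results.
verdict: equivalent


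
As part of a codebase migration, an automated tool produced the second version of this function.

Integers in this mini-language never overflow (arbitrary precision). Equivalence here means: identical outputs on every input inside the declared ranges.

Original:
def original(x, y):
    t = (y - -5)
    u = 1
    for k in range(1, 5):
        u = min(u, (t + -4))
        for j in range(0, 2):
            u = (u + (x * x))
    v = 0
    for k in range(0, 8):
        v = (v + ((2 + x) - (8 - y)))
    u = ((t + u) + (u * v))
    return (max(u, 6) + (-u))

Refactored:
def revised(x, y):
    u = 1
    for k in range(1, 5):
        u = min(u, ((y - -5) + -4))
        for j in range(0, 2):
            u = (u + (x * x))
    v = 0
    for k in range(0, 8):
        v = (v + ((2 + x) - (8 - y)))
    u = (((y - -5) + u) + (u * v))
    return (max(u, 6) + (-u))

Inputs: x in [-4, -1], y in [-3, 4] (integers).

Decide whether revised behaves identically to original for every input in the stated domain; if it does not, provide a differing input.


This is a faithful refactor — constant usage differs; and local variable names differ; and arithmetic usage differs; and statement counts differ, but the computed results match everywhere.
As a probe, take x=-1, y=-3: original runs t=2, then u=1, then (k=1), then u=-2, then (j=0), then u=-1, then (j=1), then u=0, then (k=2), then u=-2, then (j=0), then u=-1, then (j=1), then u=0, then (k=3), then u=-2, then (j=0), then u=-1, then (j=1), then u=0, then (k=4), then u=-2, then (j=0), then u=-1, then (j=1), then u=0, then v=0, then (k=0), then v=-10, then (k=1), then v=-20, then (k=2), then v=-30, then (k=3), then v=-40, then (k=4), then v=-50, then (k=5), then v=-60, then (k=6), then v=-70, then (k=7), then v=-80, then u=2, then returns 4; revised runs u=1, then (k=1), then u=-2, then (j=0), then u=-1, then (j=1), then u=0, then (k=2), then u=-2, then (j=0), then u=-1, then (j=1), then u=0, then (k=3), then u=-2, then (j=0), then u=-1, then (j=1), then u=0, then (k=4), then u=-2, then (j=0), then u=-1, then (j=1), then u=0, then v=0, then (k=0), then v=-10, then (k=1), then v=-20, then (k=2), then v=-30, then (k=3), then v=-40, then (k=4), then v=-50, then (k=5), then v=-60, then (k=6), then v=-70, then (k=7), then v=-80, then u=2, then returns 4; both end at 4.
Every one of the 32 inputs gives matching results.
verdict: equivalent


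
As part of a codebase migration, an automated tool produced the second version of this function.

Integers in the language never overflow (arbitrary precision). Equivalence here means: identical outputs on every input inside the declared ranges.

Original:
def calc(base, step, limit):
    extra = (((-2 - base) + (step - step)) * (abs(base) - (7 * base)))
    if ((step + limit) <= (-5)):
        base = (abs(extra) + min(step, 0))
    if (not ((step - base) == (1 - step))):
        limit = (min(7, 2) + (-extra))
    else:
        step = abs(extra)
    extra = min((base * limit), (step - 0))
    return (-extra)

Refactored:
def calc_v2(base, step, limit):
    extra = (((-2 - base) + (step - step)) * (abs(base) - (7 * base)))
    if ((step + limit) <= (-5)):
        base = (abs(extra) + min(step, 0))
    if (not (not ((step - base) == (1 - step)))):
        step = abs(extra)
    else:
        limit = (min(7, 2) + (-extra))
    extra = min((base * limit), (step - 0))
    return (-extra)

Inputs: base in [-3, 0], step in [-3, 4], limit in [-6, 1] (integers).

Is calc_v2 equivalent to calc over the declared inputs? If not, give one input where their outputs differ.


Comparing the listings, the differences include: boolean connective usage differs.
Tracing base=0, step=3, limit=1: calc: extra := 0 | ((step + limit) <= (-5)): false | (not ((step - base) == (1 - step))): true | limit := 2 | extra := 0 | result 0 | calc_v2: extra := 0 | ((step + limit) <= (-5)): false | (not (not ((step - base) == (1 - step)))): false | limit := 2 | extra := 0 | result 0 — matching result 0.
Every one of the 256 inputs gives matching results.
verdict: equivalent


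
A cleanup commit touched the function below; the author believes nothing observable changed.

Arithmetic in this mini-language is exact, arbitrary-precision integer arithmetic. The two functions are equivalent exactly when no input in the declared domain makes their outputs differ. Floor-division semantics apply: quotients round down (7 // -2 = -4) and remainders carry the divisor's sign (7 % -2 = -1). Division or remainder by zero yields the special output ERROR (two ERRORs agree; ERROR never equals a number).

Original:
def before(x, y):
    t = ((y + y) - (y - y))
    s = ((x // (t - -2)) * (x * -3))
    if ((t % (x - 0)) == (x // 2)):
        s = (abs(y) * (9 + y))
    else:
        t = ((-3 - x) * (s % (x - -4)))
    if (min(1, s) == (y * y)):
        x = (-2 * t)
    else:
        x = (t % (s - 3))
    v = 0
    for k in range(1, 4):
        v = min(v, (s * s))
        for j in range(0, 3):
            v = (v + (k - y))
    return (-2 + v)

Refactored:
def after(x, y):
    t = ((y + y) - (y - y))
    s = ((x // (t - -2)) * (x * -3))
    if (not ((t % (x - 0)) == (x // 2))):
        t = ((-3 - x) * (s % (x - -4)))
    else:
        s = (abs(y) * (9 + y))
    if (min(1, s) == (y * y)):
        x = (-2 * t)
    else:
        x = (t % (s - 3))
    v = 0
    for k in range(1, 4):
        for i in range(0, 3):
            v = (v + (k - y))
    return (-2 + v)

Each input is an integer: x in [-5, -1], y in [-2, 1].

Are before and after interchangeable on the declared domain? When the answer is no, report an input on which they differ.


Input x=-1, y=-2: 13 from before versus 34 from after.
verdict: not equivalent; witness: x=-1, y=-2


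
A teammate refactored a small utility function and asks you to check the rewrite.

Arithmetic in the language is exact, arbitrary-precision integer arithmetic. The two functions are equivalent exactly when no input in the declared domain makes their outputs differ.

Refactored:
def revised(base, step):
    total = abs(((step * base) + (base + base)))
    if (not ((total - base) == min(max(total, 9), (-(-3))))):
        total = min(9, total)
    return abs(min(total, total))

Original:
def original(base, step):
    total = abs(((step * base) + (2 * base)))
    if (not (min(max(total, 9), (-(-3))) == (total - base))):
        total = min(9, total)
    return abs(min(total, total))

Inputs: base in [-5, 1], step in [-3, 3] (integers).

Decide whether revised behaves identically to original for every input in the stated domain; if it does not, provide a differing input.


Behavior is preserved: although arithmetic usage differs; and constant usage differs, the outputs never diverge.
Tracing base=-5, step=-1: original: total := 5 | (not (min(max(total, 9), (-(-3))) == (total - base))): true | total := 5 | result 5 | revised: total := 5 | (not ((total - base) == min(max(total, 9), (-(-3))))): true | total := 5 | result 5 — matching result 5.
Checked all 49 inputs in the declared domain: the outputs agree on every one.
verdict: equivalent


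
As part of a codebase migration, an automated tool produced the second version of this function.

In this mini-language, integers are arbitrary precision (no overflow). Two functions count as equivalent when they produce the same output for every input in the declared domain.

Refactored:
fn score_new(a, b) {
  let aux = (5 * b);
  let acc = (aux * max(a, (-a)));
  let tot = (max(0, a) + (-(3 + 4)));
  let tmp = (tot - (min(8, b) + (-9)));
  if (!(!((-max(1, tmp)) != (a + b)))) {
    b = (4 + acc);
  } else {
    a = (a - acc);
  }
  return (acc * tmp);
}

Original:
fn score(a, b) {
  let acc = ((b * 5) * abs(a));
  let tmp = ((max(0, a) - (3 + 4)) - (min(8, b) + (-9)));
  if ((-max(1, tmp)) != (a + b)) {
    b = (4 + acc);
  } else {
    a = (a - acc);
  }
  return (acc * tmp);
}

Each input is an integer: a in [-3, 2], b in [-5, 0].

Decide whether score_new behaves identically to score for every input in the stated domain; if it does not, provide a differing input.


Behavior is preserved: although min/max/abs usage differs, statement counts differ, local variable names differ, boolean connective usage differs, arithmetic usage differs, the outputs never diverge.
Spot check at a=1, b=-1 — score: acc becomes -5; next tmp becomes 4; next ((-max(1, tmp)) != (a + b)) evaluates to true; next b becomes -1; next final value -20. score_new: aux becomes -5; next acc becomes -5; next tot becomes -6; next tmp becomes 4; next (!(!((-max(1, tmp)) != (a + b)))) evaluates to true; next b becomes -1; next final value -20. Both give -20.
Every one of the 36 inputs gives matching results.
verdict: equivalent
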